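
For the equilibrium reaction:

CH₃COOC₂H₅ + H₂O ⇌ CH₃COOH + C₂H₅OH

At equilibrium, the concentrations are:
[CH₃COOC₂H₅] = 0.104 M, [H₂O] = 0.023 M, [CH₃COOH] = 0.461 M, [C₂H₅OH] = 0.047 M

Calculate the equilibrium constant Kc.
K_c = 9.0581

Kc = ([CH₃COOH] × [C₂H₅OH]) / ([CH₃COOC₂H₅] × [H₂O])
   = ((0.461)·(0.047)) / ((0.104)·(0.023))
   = 0.021667 / 0.002392 = 9.0581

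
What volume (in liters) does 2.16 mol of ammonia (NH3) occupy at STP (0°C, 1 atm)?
At STP, 1 mol of gas occupies 22.4 L
Volume = 2.16 mol × 22.4 L/mol = 48.38 L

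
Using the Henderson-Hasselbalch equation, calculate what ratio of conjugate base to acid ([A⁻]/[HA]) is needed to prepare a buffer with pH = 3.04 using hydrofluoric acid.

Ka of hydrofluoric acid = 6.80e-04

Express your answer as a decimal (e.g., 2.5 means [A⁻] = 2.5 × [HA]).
[A⁻]/[HA] = 0.746

pKa = −log(6.80e-04) = 3.1675. pH = pKa + log([A⁻]/[HA]). 3.04 = 3.1675 + log(ratio). log(ratio) = 3.04 − 3.1675 = -0.1275. ratio = 10^(-0.1275) = 0.746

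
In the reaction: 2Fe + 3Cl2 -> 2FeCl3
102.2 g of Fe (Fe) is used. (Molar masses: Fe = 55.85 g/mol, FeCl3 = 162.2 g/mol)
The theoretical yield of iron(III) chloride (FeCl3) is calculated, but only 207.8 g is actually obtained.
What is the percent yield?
Moles of Fe = 102.2 g ÷ 55.85 g/mol = 1.8299 mol
Mole ratio: 2 mol FeCl3 / 2 mol Fe
Moles of FeCl3 = 1.8299 × (2/2) = 1.8299 mol
Theoretical yield = 1.8299 mol × 162.2 g/mol = 296.81 g
Actual yield = 207.8 g
Percent yield = (207.8 / 296.81) × 100% = 70.0%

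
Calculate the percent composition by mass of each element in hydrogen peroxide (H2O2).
H: 5.93%, O: 94.06%

Molar mass of H2O2 = 34.02 g/mol
% H = (2 × 1.008) / 34.02 × 100% = 2.016 / 34.02 × 100% = 5.93%
% O = (2 × 16.0) / 34.02 × 100% = 32 / 34.02 × 100% = 94.06%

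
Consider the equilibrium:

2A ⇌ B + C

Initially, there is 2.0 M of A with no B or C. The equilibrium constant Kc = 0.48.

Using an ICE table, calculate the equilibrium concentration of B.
[B] = 0.581 M

ICE: [A] = 2.0 − 2x, [B] = [C] = x.
Kc = x²/(2.0 − 2x)² = 0.48 ⇒ √Kc = x/(2.0 − 2x).
x = √0.48·2.0/(1 + 2√0.48) = 0.69282·2.0/2.3856 = 0.58083.
[B] = x = 0.581 M.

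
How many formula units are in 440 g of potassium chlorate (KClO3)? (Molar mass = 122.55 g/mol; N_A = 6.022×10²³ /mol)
Moles = 440 g ÷ 122.55 g/mol = 3.59037 mol
Formula units = 3.59037 mol × 6.022×10²³ /mol = 2.162e+24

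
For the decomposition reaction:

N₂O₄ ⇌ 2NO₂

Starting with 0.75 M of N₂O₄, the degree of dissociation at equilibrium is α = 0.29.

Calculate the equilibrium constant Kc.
K_c = 0.3554

x = α·[A]₀ = 0.29 × 0.75 = 0.2175 M dissociated.
At eq: [N₂O₄] = 0.75 − 0.2175 = 0.5325 M; [NO₂] = 2x = 0.435 M.
Kc = [NO₂]²/[N₂O₄] = (0.435)²/0.5325 = 0.3554.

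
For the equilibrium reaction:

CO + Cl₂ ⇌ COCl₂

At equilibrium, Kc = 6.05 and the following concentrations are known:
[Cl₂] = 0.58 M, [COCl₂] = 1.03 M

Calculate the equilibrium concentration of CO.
[CO] = 0.2935 M

Kc = ([COCl₂]) / ([CO] × [Cl₂]) = 6.05
[CO]^1 = (product terms)/(Kc · other reactant terms) = 1.03 / (6.05 · 0.58) = 0.29353
[CO] = 0.2935 M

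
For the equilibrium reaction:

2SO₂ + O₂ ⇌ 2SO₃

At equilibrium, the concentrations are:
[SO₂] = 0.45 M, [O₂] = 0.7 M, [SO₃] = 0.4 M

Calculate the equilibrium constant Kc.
K_c = 1.1287

Kc = ([SO₃]^2) / ([SO₂]^2 × [O₂])
   = ((0.4)^2) / ((0.45)^2·(0.7))
   = 0.16 / 0.14175 = 1.1287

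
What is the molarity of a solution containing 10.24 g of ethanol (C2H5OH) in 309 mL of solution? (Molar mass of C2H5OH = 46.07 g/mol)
Moles of C2H5OH = 10.24 g ÷ 46.07 g/mol = 0.22227 mol
Volume = 309 mL = 0.309 L
Molarity = 0.22227 mol ÷ 0.309 L = 0.7193 M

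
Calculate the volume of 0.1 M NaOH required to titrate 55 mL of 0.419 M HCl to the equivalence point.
V_{base} = 230.4 mL

At equivalence: moles acid = moles base.
moles HCl = 0.419 M × 0.055 L = 0.023045 mol
V_NaOH = 0.023045 mol ÷ 0.1 M = 0.2304 L = 230.4 mL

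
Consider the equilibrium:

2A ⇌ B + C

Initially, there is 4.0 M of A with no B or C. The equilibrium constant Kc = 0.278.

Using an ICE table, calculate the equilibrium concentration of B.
[B] = 1.027 M

ICE: [A] = 4.0 − 2x, [B] = [C] = x.
Kc = x²/(4.0 − 2x)² = 0.278 ⇒ √Kc = x/(4.0 − 2x).
x = √0.278·4.0/(1 + 2√0.278) = 0.52726·4.0/2.0545 = 1.0265.
[B] = x = 1.027 M.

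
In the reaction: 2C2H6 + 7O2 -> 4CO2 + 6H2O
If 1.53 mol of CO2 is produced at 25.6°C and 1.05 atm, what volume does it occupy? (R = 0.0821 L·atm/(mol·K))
T = 25.6°C + 273.15 = 298.75 K
V = nRT/P = (1.53 × 0.0821 × 298.75) / 1.05
V = 35.74 L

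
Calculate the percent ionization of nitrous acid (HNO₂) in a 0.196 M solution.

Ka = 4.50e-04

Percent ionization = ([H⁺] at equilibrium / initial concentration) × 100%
Percent ionization = 4.68%

Let x = [H⁺]. Ka = x²/(C - x) ⇒ x² + (4.50e-04)x - (4.50e-04)(0.196) = 0. x = 9.1692e-03. Percent = (9.1692e-03/0.196) × 100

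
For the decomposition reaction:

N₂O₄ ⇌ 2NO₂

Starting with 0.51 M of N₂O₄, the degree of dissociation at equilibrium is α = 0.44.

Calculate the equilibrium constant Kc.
K_c = 0.7053

x = α·[A]₀ = 0.44 × 0.51 = 0.2244 M dissociated.
At eq: [N₂O₄] = 0.51 − 0.2244 = 0.2856 M; [NO₂] = 2x = 0.4488 M.
Kc = [NO₂]²/[N₂O₄] = (0.4488)²/0.2856 = 0.7053.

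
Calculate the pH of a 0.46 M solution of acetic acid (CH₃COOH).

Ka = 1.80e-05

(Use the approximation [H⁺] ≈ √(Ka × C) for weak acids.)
pH = 2.54

[H⁺] = √(Ka × C) = √(1.80e-05 × 0.46) = 2.8775e-03. pH = -log(2.8775e-03)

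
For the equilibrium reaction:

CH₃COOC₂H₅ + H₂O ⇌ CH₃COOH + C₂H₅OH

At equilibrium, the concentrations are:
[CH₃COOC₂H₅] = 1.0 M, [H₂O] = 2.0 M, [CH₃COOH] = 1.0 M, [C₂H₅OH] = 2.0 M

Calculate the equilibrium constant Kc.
K_c = 1.0000

Kc = ([CH₃COOH] × [C₂H₅OH]) / ([CH₃COOC₂H₅] × [H₂O])
   = ((1.0)·(2.0)) / ((1.0)·(2.0))
   = 2 / 2 = 1.0000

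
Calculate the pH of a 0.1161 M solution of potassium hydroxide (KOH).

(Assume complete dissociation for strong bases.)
pH = 13.06

[OH⁻] = 0.1161 M for strong base. pOH = -log[OH⁻] = 0.94, pH = 14 - pOH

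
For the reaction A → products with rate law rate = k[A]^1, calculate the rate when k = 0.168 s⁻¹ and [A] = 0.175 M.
0.0294 M/s

rate = k·[A]^1 = 0.168·(0.175)^1 = 0.168·0.175 = 0.0294 M/s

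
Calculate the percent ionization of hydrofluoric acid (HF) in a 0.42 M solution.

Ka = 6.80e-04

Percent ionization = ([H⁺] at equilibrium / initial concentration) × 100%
Percent ionization = 3.94%

Let x = [H⁺]. Ka = x²/(C - x) ⇒ x² + (6.80e-04)x - (6.80e-04)(0.42) = 0. x = 1.6563e-02. Percent = (1.6563e-02/0.42) × 100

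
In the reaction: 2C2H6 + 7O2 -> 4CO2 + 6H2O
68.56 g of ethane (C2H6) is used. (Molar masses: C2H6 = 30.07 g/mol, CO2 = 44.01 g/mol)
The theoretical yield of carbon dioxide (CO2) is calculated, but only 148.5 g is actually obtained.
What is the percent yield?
Moles of C2H6 = 68.56 g ÷ 30.07 g/mol = 2.28001 mol
Mole ratio: 4 mol CO2 / 2 mol C2H6
Moles of CO2 = 2.28001 × (4/2) = 4.56003 mol
Theoretical yield = 4.56003 mol × 44.01 g/mol = 200.69 g
Actual yield = 148.5 g
Percent yield = (148.5 / 200.69) × 100% = 74.0%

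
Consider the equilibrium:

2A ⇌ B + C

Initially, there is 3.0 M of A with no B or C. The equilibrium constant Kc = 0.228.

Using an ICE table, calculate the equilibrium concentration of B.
[B] = 0.733 M

ICE: [A] = 3.0 − 2x, [B] = [C] = x.
Kc = x²/(3.0 − 2x)² = 0.228 ⇒ √Kc = x/(3.0 − 2x).
x = √0.228·3.0/(1 + 2√0.228) = 0.47749·3.0/1.955 = 0.73273.
[B] = x = 0.733 M.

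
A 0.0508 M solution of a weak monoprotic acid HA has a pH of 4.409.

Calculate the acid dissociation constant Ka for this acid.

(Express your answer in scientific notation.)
K_a = 3.00e-08

[H⁺] = 10^(−pH) = 10^(−4.409) = 3.899e-05 M. For HA ⇌ H⁺ + A⁻, Ka = x²/(C − x) = (3.899e-05)²/(0.0508 − 3.899e-05) = 3.00e-08.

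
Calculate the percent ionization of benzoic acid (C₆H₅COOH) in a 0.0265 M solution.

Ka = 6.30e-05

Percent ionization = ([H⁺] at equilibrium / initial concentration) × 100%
Percent ionization = 4.76%

Let x = [H⁺]. Ka = x²/(C - x) ⇒ x² + (6.30e-05)x - (6.30e-05)(0.0265) = 0. x = 1.2610e-03. Percent = (1.2610e-03/0.0265) × 100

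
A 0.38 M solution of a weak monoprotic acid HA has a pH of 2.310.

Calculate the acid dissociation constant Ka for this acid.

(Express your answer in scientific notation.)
K_a = 6.40e-05

[H⁺] = 10^(−pH) = 10^(−2.310) = 4.898e-03 M. For HA ⇌ H⁺ + A⁻, Ka = x²/(C − x) = (4.898e-03)²/(0.38 − 4.898e-03) = 6.40e-05.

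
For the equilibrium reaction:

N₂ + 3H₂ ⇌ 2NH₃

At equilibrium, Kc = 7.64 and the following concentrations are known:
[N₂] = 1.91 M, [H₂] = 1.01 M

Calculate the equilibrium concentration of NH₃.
[NH₃] = 3.8774 M

Kc = ([NH₃]^2) / ([N₂] × [H₂]^3) = 7.64
[NH₃]^2 = Kc · (reactant terms)/(other product terms) = 7.64 · 1.9679 / 1 = 15.035
[NH₃] = (15.035)^(1/2) = 3.8774 M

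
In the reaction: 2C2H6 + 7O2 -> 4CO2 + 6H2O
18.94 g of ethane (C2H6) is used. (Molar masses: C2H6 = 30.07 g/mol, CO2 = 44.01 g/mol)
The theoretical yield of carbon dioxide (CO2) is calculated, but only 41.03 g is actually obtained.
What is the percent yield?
Moles of C2H6 = 18.94 g ÷ 30.07 g/mol = 0.629864 mol
Mole ratio: 4 mol CO2 / 2 mol C2H6
Moles of CO2 = 0.629864 × (4/2) = 1.25973 mol
Theoretical yield = 1.25973 mol × 44.01 g/mol = 55.441 g
Actual yield = 41.03 g
Percent yield = (41.03 / 55.441) × 100% = 74.0%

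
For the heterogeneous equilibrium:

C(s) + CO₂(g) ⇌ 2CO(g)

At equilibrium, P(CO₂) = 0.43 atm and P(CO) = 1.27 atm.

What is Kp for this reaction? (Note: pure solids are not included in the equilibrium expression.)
K_p = 3.751

Solid C is excluded.
Kp = P(CO)²/P(CO₂) = (1.27)²/0.43 = 1.613/0.43 = 3.751.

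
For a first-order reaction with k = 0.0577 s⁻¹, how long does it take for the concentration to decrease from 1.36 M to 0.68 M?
12.01 s

From ln[A] = ln[A]₀ - k·t: t = ln([A]₀/[A])/k = ln(1.36/0.68)/0.0577 = ln(2.0000)/0.0577 = 0.6931/0.0577 = 12.01 s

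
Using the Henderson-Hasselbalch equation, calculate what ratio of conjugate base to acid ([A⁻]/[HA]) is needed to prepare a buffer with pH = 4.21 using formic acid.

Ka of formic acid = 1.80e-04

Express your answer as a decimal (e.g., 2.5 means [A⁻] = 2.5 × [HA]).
[A⁻]/[HA] = 2.919

pKa = −log(1.80e-04) = 3.7447. pH = pKa + log([A⁻]/[HA]). 4.21 = 3.7447 + log(ratio). log(ratio) = 4.21 − 3.7447 = 0.4653. ratio = 10^(0.4653) = 2.919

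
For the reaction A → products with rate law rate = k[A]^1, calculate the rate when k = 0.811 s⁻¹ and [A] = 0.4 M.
0.3244 M/s

rate = k·[A]^1 = 0.811·(0.4)^1 = 0.811·0.4 = 0.3244 M/s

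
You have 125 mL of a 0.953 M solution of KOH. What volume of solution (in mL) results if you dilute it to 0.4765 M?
Using M₁V₁ = M₂V₂:
0.953 × 125 = 0.4765 × V₂
V₂ = (0.953 × 125) / 0.4765 = 250 mL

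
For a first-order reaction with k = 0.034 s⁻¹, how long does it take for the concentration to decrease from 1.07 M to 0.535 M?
20.39 s

From ln[A] = ln[A]₀ - k·t: t = ln([A]₀/[A])/k = ln(1.07/0.535)/0.034 = ln(2.0000)/0.034 = 0.6931/0.034 = 20.39 s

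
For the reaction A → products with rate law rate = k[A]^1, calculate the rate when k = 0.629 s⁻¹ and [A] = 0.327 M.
0.2057 M/s

rate = k·[A]^1 = 0.629·(0.327)^1 = 0.629·0.327 = 0.2057 M/s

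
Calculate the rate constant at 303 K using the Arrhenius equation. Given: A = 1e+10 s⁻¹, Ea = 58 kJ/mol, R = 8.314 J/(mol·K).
1.00e+00 s⁻¹

k = A·exp(-Ea/(R·T)) = 1e+10·exp(-58000/(8.314·303)) = 1e+10·exp(-23.0237) = 1e+10·1.0021e-10 = 1.00e+00 s⁻¹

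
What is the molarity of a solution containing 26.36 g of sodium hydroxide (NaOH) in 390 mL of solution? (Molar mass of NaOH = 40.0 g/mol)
Moles of NaOH = 26.36 g ÷ 40.0 g/mol = 0.659 mol
Volume = 390 mL = 0.39 L
Molarity = 0.659 mol ÷ 0.39 L = 1.69 M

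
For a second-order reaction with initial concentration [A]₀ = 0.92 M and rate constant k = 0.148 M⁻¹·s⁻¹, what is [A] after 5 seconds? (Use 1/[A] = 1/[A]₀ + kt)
0.5474 M

1/[A] = 1/[A]₀ + k·t = 1/0.92 + (0.148)·(5) = 1.0870 + 0.7400 = 1.8270
[A] = 1/1.8270 = 0.5474 M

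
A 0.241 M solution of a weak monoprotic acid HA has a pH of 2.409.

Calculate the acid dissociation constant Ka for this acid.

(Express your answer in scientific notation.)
K_a = 6.41e-05

[H⁺] = 10^(−pH) = 10^(−2.409) = 3.899e-03 M. For HA ⇌ H⁺ + A⁻, Ka = x²/(C − x) = (3.899e-03)²/(0.241 − 3.899e-03) = 6.41e-05.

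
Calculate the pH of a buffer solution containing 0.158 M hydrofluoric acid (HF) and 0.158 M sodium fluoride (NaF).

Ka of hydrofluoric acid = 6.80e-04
pH = 3.17

pKa = -log(6.80e-04) = 3.17. pH = pKa + log([A⁻]/[HA]) = 3.17 + log(0.158/0.158)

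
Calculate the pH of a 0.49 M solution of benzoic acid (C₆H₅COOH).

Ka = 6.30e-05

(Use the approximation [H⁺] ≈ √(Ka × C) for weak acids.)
pH = 2.26

[H⁺] = √(Ka × C) = √(6.30e-05 × 0.49) = 5.5561e-03. pH = -log(5.5561e-03)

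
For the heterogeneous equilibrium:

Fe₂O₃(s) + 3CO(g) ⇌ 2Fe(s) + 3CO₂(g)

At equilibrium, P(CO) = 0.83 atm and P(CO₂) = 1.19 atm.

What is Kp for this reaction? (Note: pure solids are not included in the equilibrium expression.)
K_p = 2.947

Solids (Fe₂O₃, Fe) are excluded.
Kp = P(CO₂)³/P(CO)³ = (1.19)³/(0.83)³ = 1.685/0.5718 = 2.947.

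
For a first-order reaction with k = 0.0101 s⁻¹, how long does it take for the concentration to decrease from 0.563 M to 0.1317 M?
143.84 s

From ln[A] = ln[A]₀ - k·t: t = ln([A]₀/[A])/k = ln(0.563/0.1317)/0.0101 = ln(4.2749)/0.0101 = 1.4528/0.0101 = 143.84 s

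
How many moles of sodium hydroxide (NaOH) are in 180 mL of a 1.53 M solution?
Moles = Molarity × Volume (L)
Moles = 1.53 M × 0.18 L = 0.2754 mol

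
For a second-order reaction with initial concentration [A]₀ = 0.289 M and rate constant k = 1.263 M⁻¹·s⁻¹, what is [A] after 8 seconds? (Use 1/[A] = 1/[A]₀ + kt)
0.0737 M

1/[A] = 1/[A]₀ + k·t = 1/0.289 + (1.263)·(8) = 3.4602 + 10.1040 = 13.5642
[A] = 1/13.5642 = 0.0737 M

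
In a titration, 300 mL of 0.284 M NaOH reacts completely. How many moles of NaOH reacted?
Moles = Molarity × Volume (L)
Moles = 0.284 M × 0.3 L = 0.0852 mol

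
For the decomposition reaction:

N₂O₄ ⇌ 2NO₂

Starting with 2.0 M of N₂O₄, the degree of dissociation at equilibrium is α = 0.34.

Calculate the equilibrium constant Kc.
K_c = 1.4012

x = α·[A]₀ = 0.34 × 2.0 = 0.68 M dissociated.
At eq: [N₂O₄] = 2.0 − 0.68 = 1.32 M; [NO₂] = 2x = 1.36 M.
Kc = [NO₂]²/[N₂O₄] = (1.36)²/1.32 = 1.401.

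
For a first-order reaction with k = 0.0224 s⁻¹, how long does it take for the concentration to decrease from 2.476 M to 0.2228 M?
107.51 s

From ln[A] = ln[A]₀ - k·t: t = ln([A]₀/[A])/k = ln(2.476/0.2228)/0.0224 = ln(11.1131)/0.0224 = 2.4081/0.0224 = 107.51 s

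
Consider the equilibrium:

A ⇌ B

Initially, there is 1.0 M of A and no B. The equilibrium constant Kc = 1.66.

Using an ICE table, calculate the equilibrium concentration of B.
[B] = 0.624 M

ICE: [A] = 1.0 − x, [B] = x.
Kc = x/(1.0 − x) = 1.66 ⇒ x = 1.66·1.0/(1 + 1.66) = 1.66/2.66 = 0.6241.
[B] = x = 0.624 M.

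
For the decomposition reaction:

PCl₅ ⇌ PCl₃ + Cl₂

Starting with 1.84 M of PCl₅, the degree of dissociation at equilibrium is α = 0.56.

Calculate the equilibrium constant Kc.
K_c = 1.3114

x = α·[A]₀ = 0.56 × 1.84 = 1.03 M dissociated.
At eq: [PCl₅] = 1.84 − 1.03 = 0.8096 M; [PCl₃] = [Cl₂] = x = 1.03 M.
Kc = [PCl₃][Cl₂]/[PCl₅] = (1.03)²/0.8096 = 1.311.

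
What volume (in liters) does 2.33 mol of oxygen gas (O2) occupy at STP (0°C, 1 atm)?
At STP, 1 mol of gas occupies 22.4 L
Volume = 2.33 mol × 22.4 L/mol = 52.19 L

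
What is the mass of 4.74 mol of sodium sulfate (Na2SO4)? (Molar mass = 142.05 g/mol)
Mass = 4.74 mol × 142.05 g/mol = 673.3 g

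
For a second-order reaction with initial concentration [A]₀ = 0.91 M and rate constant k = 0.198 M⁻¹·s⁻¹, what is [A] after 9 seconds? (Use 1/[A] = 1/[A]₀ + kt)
0.3471 M

1/[A] = 1/[A]₀ + k·t = 1/0.91 + (0.198)·(9) = 1.0989 + 1.7820 = 2.8809
[A] = 1/2.8809 = 0.3471 M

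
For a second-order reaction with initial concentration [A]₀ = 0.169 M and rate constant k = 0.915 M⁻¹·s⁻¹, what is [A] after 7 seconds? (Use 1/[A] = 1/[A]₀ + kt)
0.0812 M

1/[A] = 1/[A]₀ + k·t = 1/0.169 + (0.915)·(7) = 5.9172 + 6.4050 = 12.3222
[A] = 1/12.3222 = 0.0812 M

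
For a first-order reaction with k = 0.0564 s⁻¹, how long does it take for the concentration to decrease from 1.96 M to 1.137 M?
9.66 s

From ln[A] = ln[A]₀ - k·t: t = ln([A]₀/[A])/k = ln(1.96/1.137)/0.0564 = ln(1.7238)/0.0564 = 0.5446/0.0564 = 9.66 s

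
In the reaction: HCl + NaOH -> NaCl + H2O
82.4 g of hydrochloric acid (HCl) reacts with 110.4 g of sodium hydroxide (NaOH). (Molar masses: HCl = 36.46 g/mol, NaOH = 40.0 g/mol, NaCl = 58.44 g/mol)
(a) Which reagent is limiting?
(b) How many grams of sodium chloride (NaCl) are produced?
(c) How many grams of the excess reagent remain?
(a) HCl, (b) 132.1 g, (c) 20 g

Moles of HCl = 82.4 g ÷ 36.46 g/mol = 2.26001 mol
Moles of NaOH = 110.4 g ÷ 40.0 g/mol = 2.76 mol
Moles ÷ coefficient: HCl: 2.26001/1 = 2.26, NaOH: 2.76/1 = 2.76
(a) HCl has the smaller value, so HCl is the limiting reagent.
(b) Moles of NaCl = 2.26001 mol HCl × (1/1) = 2.26001 mol; mass = 2.26001 mol × 58.44 g/mol = 132.1 g
(c) NaOH consumed = 2.26001 × (1/1) = 2.26001 mol; remaining = 2.76 − 2.26001 = 0.499989 mol; mass = 0.499989 mol × 40.0 g/mol = 20 g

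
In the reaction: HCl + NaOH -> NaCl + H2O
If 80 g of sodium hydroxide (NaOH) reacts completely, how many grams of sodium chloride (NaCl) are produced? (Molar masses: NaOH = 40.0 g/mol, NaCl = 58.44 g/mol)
Moles of NaOH = 80 g ÷ 40.0 g/mol = 2 mol
Mole ratio: 1 mol NaCl / 1 mol NaOH
Moles of NaCl = 2 × (1/1) = 2 mol
Mass of NaCl = 2 mol × 58.44 g/mol = 116.9 g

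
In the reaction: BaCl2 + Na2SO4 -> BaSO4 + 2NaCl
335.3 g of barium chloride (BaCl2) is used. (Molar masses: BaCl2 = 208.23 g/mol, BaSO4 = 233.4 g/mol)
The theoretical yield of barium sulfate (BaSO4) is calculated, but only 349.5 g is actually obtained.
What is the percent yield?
Moles of BaCl2 = 335.3 g ÷ 208.23 g/mol = 1.61024 mol
Mole ratio: 1 mol BaSO4 / 1 mol BaCl2
Moles of BaSO4 = 1.61024 × (1/1) = 1.61024 mol
Theoretical yield = 1.61024 mol × 233.4 g/mol = 375.83 g
Actual yield = 349.5 g
Percent yield = (349.5 / 375.83) × 100% = 93.0%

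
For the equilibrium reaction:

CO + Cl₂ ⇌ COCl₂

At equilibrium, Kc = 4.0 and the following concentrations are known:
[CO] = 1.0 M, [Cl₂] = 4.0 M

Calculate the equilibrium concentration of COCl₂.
[COCl₂] = 16.0000 M

Kc = ([COCl₂]) / ([CO] × [Cl₂]) = 4.0
[COCl₂]^1 = Kc · (reactant terms)/(other product terms) = 4.0 · 4 / 1 = 16
[COCl₂] = 16.0000 M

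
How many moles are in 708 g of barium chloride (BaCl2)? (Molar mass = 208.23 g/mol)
Moles = 708 g ÷ 208.23 g/mol = 3.4 mol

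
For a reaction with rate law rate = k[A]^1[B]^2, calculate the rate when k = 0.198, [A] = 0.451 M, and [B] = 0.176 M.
0.002766 M/s

rate = k·[A]^1·[B]^2 = 0.198·(0.451)^1·(0.176)^2 = 0.198·0.451·0.030976 = 0.002766 M/s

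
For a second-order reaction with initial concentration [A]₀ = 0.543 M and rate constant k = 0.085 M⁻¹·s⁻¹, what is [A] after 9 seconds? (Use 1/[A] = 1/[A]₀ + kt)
0.3836 M

1/[A] = 1/[A]₀ + k·t = 1/0.543 + (0.085)·(9) = 1.8416 + 0.7650 = 2.6066
[A] = 1/2.6066 = 0.3836 M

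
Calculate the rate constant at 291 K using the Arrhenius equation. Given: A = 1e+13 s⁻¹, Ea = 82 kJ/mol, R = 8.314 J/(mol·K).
1.91e-02 s⁻¹

k = A·exp(-Ea/(R·T)) = 1e+13·exp(-82000/(8.314·291)) = 1e+13·exp(-33.8931) = 1e+13·1.9073e-15 = 1.91e-02 s⁻¹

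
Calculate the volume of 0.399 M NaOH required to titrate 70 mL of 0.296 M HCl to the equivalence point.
V_{base} = 51.9 mL

At equivalence: moles acid = moles base.
moles HCl = 0.296 M × 0.07 L = 0.02072 mol
V_NaOH = 0.02072 mol ÷ 0.399 M = 0.05193 L = 51.9 mL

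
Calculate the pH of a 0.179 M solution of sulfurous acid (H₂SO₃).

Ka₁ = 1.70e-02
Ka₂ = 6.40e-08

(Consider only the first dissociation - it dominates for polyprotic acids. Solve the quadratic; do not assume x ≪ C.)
pH = 1.33

x² + Ka₁·x − Ka₁·C = 0 with Ka₁ = 1.70e-02, C = 0.179.
x = (−Ka₁ + √(Ka₁² + 4·Ka₁·C))/2 = 4.7314e-02 M, so pH = 1.33.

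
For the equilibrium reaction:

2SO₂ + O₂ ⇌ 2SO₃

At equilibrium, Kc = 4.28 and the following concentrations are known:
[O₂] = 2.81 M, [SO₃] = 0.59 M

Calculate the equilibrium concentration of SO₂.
[SO₂] = 0.1701 M

Kc = ([SO₃]^2) / ([SO₂]^2 × [O₂]) = 4.28
[SO₂]^2 = (product terms)/(Kc · other reactant terms) = 0.3481 / (4.28 · 2.81) = 0.028944
[SO₂] = (0.028944)^(1/2) = 0.1701 M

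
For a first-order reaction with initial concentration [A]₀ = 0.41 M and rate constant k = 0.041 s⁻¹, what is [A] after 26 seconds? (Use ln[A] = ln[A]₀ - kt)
0.1412 M

ln[A] = ln[A]₀ - k·t = ln(0.41) - (0.041)·(26) = -0.8916 - 1.0660 = -1.9576
[A] = e^(-1.9576) = 0.1412 M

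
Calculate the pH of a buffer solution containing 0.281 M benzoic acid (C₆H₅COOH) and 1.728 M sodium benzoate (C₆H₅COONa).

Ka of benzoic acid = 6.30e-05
pH = 4.99

pKa = -log(6.30e-05) = 4.20. pH = pKa + log([A⁻]/[HA]) = 4.20 + log(1.728/0.281)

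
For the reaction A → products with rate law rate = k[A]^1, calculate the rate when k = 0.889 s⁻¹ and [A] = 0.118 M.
0.1049 M/s

rate = k·[A]^1 = 0.889·(0.118)^1 = 0.889·0.118 = 0.1049 M/s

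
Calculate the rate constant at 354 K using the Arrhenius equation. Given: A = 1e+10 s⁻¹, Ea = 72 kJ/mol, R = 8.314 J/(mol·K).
2.37e-01 s⁻¹

k = A·exp(-Ea/(R·T)) = 1e+10·exp(-72000/(8.314·354)) = 1e+10·exp(-24.4635) = 1e+10·2.3748e-11 = 2.37e-01 s⁻¹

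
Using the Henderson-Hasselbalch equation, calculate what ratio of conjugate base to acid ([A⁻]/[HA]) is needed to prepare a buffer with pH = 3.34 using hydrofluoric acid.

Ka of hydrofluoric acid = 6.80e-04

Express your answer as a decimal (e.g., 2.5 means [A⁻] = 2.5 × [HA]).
[A⁻]/[HA] = 1.488

pKa = −log(6.80e-04) = 3.1675. pH = pKa + log([A⁻]/[HA]). 3.34 = 3.1675 + log(ratio). log(ratio) = 3.34 − 3.1675 = 0.1725. ratio = 10^(0.1725) = 1.488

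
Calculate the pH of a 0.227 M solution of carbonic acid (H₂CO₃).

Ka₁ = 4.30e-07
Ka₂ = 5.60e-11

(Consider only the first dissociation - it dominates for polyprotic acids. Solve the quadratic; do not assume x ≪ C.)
pH = 3.51

x² + Ka₁·x − Ka₁·C = 0 with Ka₁ = 4.30e-07, C = 0.227.
x = (−Ka₁ + √(Ka₁² + 4·Ka₁·C))/2 = 3.1221e-04 M, so pH = 3.51.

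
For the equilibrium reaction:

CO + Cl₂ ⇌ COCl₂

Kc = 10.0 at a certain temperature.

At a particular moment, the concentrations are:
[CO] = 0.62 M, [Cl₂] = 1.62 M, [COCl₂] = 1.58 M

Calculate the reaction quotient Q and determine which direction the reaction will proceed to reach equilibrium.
Q = 1.573, Q < K, reaction proceeds forward (toward products)

Q = ([COCl₂]) / ([CO] × [Cl₂])
  = ((1.58)) / ((0.62)·(1.62)) = 1.58/1.0044 = 1.573
Since Q = 1.573 < Kc = 10.0, the reaction proceeds forward (toward products) to reach equilibrium.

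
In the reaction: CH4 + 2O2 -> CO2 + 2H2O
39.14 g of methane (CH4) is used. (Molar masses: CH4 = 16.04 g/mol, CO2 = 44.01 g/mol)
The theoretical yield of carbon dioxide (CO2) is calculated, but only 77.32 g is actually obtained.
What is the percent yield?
Moles of CH4 = 39.14 g ÷ 16.04 g/mol = 2.44015 mol
Mole ratio: 1 mol CO2 / 1 mol CH4
Moles of CO2 = 2.44015 × (1/1) = 2.44015 mol
Theoretical yield = 2.44015 mol × 44.01 g/mol = 107.39 g
Actual yield = 77.32 g
Percent yield = (77.32 / 107.39) × 100% = 72.0%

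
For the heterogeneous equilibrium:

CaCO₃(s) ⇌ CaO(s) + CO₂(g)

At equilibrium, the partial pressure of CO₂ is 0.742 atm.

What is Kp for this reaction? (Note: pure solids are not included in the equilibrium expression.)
K_p = 0.742

Solids (CaCO₃, CaO) have activity 1 and are excluded.
Kp = P(CO₂) = 0.742.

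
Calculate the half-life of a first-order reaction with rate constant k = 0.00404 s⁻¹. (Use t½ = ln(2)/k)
171.57 s

t½ = ln(2)/k = 0.6931/0.00404 = 171.57 s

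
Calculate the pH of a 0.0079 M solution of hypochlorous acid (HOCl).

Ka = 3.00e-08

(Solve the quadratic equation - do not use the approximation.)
pH = 4.81

x² + Ka×x - Ka×C = 0. Using quadratic formula: [H⁺] = 1.5380e-05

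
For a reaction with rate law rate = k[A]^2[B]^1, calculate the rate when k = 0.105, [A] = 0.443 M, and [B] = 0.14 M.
0.002885 M/s

rate = k·[A]^2·[B]^1 = 0.105·(0.443)^2·(0.14)^1 = 0.105·0.196249·0.14 = 0.002885 M/s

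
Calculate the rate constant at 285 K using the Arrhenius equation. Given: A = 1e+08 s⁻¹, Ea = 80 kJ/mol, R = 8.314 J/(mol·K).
2.17e-07 s⁻¹

k = A·exp(-Ea/(R·T)) = 1e+08·exp(-80000/(8.314·285)) = 1e+08·exp(-33.7625) = 1e+08·2.1733e-15 = 2.17e-07 s⁻¹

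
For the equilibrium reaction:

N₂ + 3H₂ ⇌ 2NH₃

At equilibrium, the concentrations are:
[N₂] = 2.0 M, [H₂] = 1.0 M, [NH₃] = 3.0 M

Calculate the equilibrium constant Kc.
K_c = 4.5000

Kc = ([NH₃]^2) / ([N₂] × [H₂]^3)
   = ((3.0)^2) / ((2.0)·(1.0)^3)
   = 9 / 2 = 4.5000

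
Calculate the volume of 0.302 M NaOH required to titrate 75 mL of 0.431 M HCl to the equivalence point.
V_{base} = 107.0 mL

At equivalence: moles acid = moles base.
moles HCl = 0.431 M × 0.075 L = 0.032325 mol
V_NaOH = 0.032325 mol ÷ 0.302 M = 0.107 L = 107.0 mL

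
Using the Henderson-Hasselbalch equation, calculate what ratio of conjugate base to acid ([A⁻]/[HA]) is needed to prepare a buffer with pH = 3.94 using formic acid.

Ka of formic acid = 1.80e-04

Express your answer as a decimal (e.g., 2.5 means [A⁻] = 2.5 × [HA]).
[A⁻]/[HA] = 1.568

pKa = −log(1.80e-04) = 3.7447. pH = pKa + log([A⁻]/[HA]). 3.94 = 3.7447 + log(ratio). log(ratio) = 3.94 − 3.7447 = 0.1953. ratio = 10^(0.1953) = 1.568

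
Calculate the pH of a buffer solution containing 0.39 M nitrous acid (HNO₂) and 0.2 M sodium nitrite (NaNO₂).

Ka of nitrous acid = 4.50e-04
pH = 3.06

pKa = -log(4.50e-04) = 3.35. pH = pKa + log([A⁻]/[HA]) = 3.35 + log(0.2/0.39)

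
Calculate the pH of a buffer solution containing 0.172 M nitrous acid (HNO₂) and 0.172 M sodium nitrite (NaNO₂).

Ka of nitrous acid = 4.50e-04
pH = 3.35

pKa = -log(4.50e-04) = 3.35. pH = pKa + log([A⁻]/[HA]) = 3.35 + log(0.172/0.172)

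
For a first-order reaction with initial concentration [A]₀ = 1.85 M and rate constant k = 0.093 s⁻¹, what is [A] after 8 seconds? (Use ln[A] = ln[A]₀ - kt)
0.8791 M

ln[A] = ln[A]₀ - k·t = ln(1.85) - (0.093)·(8) = 0.6152 - 0.7440 = -0.1288
[A] = e^(-0.1288) = 0.8791 M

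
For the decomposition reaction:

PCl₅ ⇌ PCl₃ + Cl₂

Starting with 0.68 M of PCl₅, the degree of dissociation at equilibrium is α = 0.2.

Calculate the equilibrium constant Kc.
K_c = 0.0340

x = α·[A]₀ = 0.2 × 0.68 = 0.136 M dissociated.
At eq: [PCl₅] = 0.68 − 0.136 = 0.544 M; [PCl₃] = [Cl₂] = x = 0.136 M.
Kc = [PCl₃][Cl₂]/[PCl₅] = (0.136)²/0.544 = 0.034.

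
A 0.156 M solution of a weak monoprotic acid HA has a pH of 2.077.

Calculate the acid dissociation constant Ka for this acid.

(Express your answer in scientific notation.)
K_a = 4.75e-04

[H⁺] = 10^(−pH) = 10^(−2.077) = 8.375e-03 M. For HA ⇌ H⁺ + A⁻, Ka = x²/(C − x) = (8.375e-03)²/(0.156 − 8.375e-03) = 4.75e-04.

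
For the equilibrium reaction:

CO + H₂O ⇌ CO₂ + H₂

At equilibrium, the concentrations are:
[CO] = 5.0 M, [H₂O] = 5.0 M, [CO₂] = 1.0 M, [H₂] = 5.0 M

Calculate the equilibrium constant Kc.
K_c = 0.2000

Kc = ([CO₂] × [H₂]) / ([CO] × [H₂O])
   = ((1.0)·(5.0)) / ((5.0)·(5.0))
   = 5 / 25 = 0.2000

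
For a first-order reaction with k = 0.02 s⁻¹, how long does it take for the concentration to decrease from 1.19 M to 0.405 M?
53.89 s

From ln[A] = ln[A]₀ - k·t: t = ln([A]₀/[A])/k = ln(1.19/0.405)/0.02 = ln(2.9383)/0.02 = 1.0778/0.02 = 53.89 s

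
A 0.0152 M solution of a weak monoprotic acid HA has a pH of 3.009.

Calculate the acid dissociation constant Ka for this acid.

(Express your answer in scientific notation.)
K_a = 6.75e-05

[H⁺] = 10^(−pH) = 10^(−3.009) = 9.795e-04 M. For HA ⇌ H⁺ + A⁻, Ka = x²/(C − x) = (9.795e-04)²/(0.0152 − 9.795e-04) = 6.75e-05.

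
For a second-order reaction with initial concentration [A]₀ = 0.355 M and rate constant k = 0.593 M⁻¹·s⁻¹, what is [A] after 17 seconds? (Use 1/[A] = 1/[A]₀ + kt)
0.0775 M

1/[A] = 1/[A]₀ + k·t = 1/0.355 + (0.593)·(17) = 2.8169 + 10.0810 = 12.8979
[A] = 1/12.8979 = 0.0775 M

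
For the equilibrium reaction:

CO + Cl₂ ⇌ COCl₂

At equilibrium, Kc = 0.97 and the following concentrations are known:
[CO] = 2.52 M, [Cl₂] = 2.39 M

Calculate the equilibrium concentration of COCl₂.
[COCl₂] = 5.8421 M

Kc = ([COCl₂]) / ([CO] × [Cl₂]) = 0.97
[COCl₂]^1 = Kc · (reactant terms)/(other product terms) = 0.97 · 6.0228 / 1 = 5.8421
[COCl₂] = 5.8421 M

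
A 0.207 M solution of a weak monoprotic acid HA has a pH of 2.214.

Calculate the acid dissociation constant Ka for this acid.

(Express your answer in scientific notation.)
K_a = 1.86e-04

[H⁺] = 10^(−pH) = 10^(−2.214) = 6.109e-03 M. For HA ⇌ H⁺ + A⁻, Ka = x²/(C − x) = (6.109e-03)²/(0.207 − 6.109e-03) = 1.86e-04.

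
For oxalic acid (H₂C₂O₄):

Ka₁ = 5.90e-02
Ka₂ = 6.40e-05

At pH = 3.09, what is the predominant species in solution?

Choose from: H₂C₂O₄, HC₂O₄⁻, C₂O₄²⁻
HC₂O₄⁻

pKa1 = 1.23, pKa2 = 4.19. Each pKa is the crossover between adjacent species; pH = 3.09 lies in the region where HC₂O₄⁻ predominates.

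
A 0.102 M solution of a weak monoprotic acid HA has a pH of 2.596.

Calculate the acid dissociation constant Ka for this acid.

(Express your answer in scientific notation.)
K_a = 6.46e-05

[H⁺] = 10^(−pH) = 10^(−2.596) = 2.535e-03 M. For HA ⇌ H⁺ + A⁻, Ka = x²/(C − x) = (2.535e-03)²/(0.102 − 2.535e-03) = 6.46e-05.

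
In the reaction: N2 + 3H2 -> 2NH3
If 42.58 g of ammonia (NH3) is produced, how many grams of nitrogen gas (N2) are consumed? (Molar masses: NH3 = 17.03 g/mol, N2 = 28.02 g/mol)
Moles of NH3 = 42.58 g ÷ 17.03 g/mol = 2.50029 mol
Mole ratio: 1 mol N2 / 2 mol NH3
Moles of N2 = 2.50029 × (1/2) = 1.25015 mol
Mass of N2 = 1.25015 mol × 28.02 g/mol = 35.03 g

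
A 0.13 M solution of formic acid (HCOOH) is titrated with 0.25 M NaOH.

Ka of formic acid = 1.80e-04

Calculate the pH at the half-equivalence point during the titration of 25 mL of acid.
pH = pKa = 3.74

At the half-equivalence point, [HA] = [A⁻], so by Henderson–Hasselbalch pH = pKa + log(1) = pKa.
pKa = −log(1.80e-04) = 3.74.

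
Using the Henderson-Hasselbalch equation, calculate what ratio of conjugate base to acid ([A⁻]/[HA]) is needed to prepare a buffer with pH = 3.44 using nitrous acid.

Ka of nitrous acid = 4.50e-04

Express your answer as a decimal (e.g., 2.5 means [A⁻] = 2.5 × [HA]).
[A⁻]/[HA] = 1.239

pKa = −log(4.50e-04) = 3.3468. pH = pKa + log([A⁻]/[HA]). 3.44 = 3.3468 + log(ratio). log(ratio) = 3.44 − 3.3468 = 0.0932. ratio = 10^(0.0932) = 1.239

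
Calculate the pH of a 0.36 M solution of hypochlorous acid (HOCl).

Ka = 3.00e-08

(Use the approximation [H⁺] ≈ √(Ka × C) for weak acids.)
pH = 3.98

[H⁺] = √(Ka × C) = √(3.00e-08 × 0.36) = 1.0392e-04. pH = -log(1.0392e-04)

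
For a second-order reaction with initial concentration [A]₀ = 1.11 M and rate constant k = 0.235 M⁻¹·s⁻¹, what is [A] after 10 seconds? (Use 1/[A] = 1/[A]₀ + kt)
0.3076 M

1/[A] = 1/[A]₀ + k·t = 1/1.11 + (0.235)·(10) = 0.9009 + 2.3500 = 3.2509
[A] = 1/3.2509 = 0.3076 M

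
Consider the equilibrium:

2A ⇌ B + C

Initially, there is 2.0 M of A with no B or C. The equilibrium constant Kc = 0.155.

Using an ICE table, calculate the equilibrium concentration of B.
[B] = 0.441 M

ICE: [A] = 2.0 − 2x, [B] = [C] = x.
Kc = x²/(2.0 − 2x)² = 0.155 ⇒ √Kc = x/(2.0 − 2x).
x = √0.155·2.0/(1 + 2√0.155) = 0.3937·2.0/1.7874 = 0.44053.
[B] = x = 0.441 M.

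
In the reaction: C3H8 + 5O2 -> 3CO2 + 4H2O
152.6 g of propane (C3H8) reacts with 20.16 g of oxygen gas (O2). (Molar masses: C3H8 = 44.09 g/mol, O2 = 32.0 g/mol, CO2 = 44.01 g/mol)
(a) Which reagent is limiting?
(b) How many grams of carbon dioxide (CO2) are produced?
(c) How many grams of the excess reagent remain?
(a) O2, (b) 16.64 g, (c) 147 g

Moles of C3H8 = 152.6 g ÷ 44.09 g/mol = 3.4611 mol
Moles of O2 = 20.16 g ÷ 32.0 g/mol = 0.63 mol
Moles ÷ coefficient: C3H8: 3.4611/1 = 3.461, O2: 0.63/5 = 0.126
(a) O2 has the smaller value, so O2 is the limiting reagent.
(b) Moles of CO2 = 0.63 mol O2 × (3/5) = 0.378 mol; mass = 0.378 mol × 44.01 g/mol = 16.64 g
(c) C3H8 consumed = 0.63 × (1/5) = 0.126 mol; remaining = 3.4611 − 0.126 = 3.3351 mol; mass = 3.3351 mol × 44.09 g/mol = 147 g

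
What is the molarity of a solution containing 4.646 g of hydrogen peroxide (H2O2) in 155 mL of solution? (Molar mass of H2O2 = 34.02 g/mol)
Moles of H2O2 = 4.646 g ÷ 34.02 g/mol = 0.136567 mol
Volume = 155 mL = 0.155 L
Molarity = 0.136567 mol ÷ 0.155 L = 0.8811 M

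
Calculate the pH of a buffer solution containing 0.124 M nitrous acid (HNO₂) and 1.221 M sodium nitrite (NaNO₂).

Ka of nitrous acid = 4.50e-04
pH = 4.34

pKa = -log(4.50e-04) = 3.35. pH = pKa + log([A⁻]/[HA]) = 3.35 + log(1.221/0.124)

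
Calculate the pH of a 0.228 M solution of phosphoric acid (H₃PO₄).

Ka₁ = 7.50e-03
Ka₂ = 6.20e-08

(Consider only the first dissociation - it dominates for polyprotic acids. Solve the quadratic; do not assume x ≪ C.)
pH = 1.42

x² + Ka₁·x − Ka₁·C = 0 with Ka₁ = 7.50e-03, C = 0.228.
x = (−Ka₁ + √(Ka₁² + 4·Ka₁·C))/2 = 3.7772e-02 M, so pH = 1.42.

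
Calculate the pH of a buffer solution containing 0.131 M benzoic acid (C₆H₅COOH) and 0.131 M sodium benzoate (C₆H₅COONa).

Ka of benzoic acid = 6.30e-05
pH = 4.20

pKa = -log(6.30e-05) = 4.20. pH = pKa + log([A⁻]/[HA]) = 4.20 + log(0.131/0.131)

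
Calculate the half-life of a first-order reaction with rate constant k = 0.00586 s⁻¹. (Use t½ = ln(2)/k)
118.28 s

t½ = ln(2)/k = 0.6931/0.00586 = 118.28 s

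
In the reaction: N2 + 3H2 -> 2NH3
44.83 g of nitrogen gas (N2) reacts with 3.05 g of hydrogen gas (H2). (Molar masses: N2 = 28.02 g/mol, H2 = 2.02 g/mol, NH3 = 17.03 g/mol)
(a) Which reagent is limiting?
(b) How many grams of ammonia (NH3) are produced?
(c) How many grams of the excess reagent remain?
(a) H2, (b) 17.14 g, (c) 30.73 g

Moles of N2 = 44.83 g ÷ 28.02 g/mol = 1.59993 mol
Moles of H2 = 3.05 g ÷ 2.02 g/mol = 1.5099 mol
Moles ÷ coefficient: N2: 1.59993/1 = 1.6, H2: 1.5099/3 = 0.5033
(a) H2 has the smaller value, so H2 is the limiting reagent.
(b) Moles of NH3 = 1.5099 mol H2 × (2/3) = 1.0066 mol; mass = 1.0066 mol × 17.03 g/mol = 17.14 g
(c) N2 consumed = 1.5099 × (1/3) = 0.5033 mol; remaining = 1.59993 − 0.5033 = 1.09663 mol; mass = 1.09663 mol × 28.02 g/mol = 30.73 g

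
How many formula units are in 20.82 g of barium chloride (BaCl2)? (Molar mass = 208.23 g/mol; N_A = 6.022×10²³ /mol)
Moles = 20.82 g ÷ 208.23 g/mol = 0.0999856 mol
Formula units = 0.0999856 mol × 6.022×10²³ /mol = 6.021e+22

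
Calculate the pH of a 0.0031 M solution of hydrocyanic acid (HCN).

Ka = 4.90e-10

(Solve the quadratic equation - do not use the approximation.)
pH = 5.91

x² + Ka×x - Ka×C = 0. Using quadratic formula: [H⁺] = 1.2322e-06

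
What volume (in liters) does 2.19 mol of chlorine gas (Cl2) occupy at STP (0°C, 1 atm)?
At STP, 1 mol of gas occupies 22.4 L
Volume = 2.19 mol × 22.4 L/mol = 49.06 L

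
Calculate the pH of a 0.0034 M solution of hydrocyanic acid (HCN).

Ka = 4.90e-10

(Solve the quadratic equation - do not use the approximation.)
pH = 5.89

x² + Ka×x - Ka×C = 0. Using quadratic formula: [H⁺] = 1.2905e-06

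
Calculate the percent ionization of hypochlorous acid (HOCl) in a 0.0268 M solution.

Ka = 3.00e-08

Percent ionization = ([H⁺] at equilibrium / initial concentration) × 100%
Percent ionization = 0.106%

Let x = [H⁺]. Ka = x²/(C - x) ⇒ x² + (3.00e-08)x - (3.00e-08)(0.0268) = 0. x = 2.8340e-05. Percent = (2.8340e-05/0.0268) × 100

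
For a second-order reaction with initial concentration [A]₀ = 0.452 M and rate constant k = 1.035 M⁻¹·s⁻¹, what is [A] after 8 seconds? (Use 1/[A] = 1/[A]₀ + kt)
0.0953 M

1/[A] = 1/[A]₀ + k·t = 1/0.452 + (1.035)·(8) = 2.2124 + 8.2800 = 10.4924
[A] = 1/10.4924 = 0.0953 M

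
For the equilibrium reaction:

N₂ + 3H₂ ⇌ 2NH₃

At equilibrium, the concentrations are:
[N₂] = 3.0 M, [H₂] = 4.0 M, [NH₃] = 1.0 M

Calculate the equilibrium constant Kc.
K_c = 5.21e-03

Kc = ([NH₃]^2) / ([N₂] × [H₂]^3)
   = ((1.0)^2) / ((3.0)·(4.0)^3)
   = 1 / 192 = 5.21e-03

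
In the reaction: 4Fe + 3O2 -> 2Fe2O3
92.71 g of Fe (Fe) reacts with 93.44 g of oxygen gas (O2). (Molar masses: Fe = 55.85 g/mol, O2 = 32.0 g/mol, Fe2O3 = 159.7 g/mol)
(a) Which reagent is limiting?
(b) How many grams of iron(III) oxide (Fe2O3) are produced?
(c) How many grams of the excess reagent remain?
(a) Fe, (b) 132.5 g, (c) 53.6 g

Moles of Fe = 92.71 g ÷ 55.85 g/mol = 1.65998 mol
Moles of O2 = 93.44 g ÷ 32.0 g/mol = 2.92 mol
Moles ÷ coefficient: Fe: 1.65998/4 = 0.415, O2: 2.92/3 = 0.9733
(a) Fe has the smaller value, so Fe is the limiting reagent.
(b) Moles of Fe2O3 = 1.65998 mol Fe × (2/4) = 0.829991 mol; mass = 0.829991 mol × 159.7 g/mol = 132.5 g
(c) O2 consumed = 1.65998 × (3/4) = 1.24499 mol; remaining = 2.92 − 1.24499 = 1.67501 mol; mass = 1.67501 mol × 32.0 g/mol = 53.6 g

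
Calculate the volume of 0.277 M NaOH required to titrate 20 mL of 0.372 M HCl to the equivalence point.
V_{base} = 26.9 mL

At equivalence: moles acid = moles base.
moles HCl = 0.372 M × 0.02 L = 0.00744 mol
V_NaOH = 0.00744 mol ÷ 0.277 M = 0.02686 L = 26.9 mL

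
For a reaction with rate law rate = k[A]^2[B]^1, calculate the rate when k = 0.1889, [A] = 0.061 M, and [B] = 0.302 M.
0.0002123 M/s

rate = k·[A]^2·[B]^1 = 0.1889·(0.061)^2·(0.302)^1 = 0.1889·0.003721·0.302 = 0.0002123 M/s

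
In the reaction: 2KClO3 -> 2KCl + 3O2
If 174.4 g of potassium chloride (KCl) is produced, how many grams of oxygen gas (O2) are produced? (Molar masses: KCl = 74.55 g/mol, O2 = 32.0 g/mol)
Moles of KCl = 174.4 g ÷ 74.55 g/mol = 2.33937 mol
Mole ratio: 3 mol O2 / 2 mol KCl
Moles of O2 = 2.33937 × (3/2) = 3.50905 mol
Mass of O2 = 3.50905 mol × 32.0 g/mol = 112.3 g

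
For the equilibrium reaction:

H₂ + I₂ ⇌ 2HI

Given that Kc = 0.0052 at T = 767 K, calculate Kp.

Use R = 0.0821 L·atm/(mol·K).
K_p = 0.0052

Δn = (moles gaseous products) − (moles gaseous reactants) = 0
T = 767 K; RT = 0.0821 × 767 = 62.9707
Kp = Kc·(RT)^Δn = 0.0052 × (62.9707)^0 = 0.0052 × 1 = 0.0052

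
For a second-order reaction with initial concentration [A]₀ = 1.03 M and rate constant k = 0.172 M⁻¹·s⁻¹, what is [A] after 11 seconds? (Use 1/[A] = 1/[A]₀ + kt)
0.3493 M

1/[A] = 1/[A]₀ + k·t = 1/1.03 + (0.172)·(11) = 0.9709 + 1.8920 = 2.8629
[A] = 1/2.8629 = 0.3493 M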